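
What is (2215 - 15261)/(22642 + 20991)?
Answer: -13046/43633 ≈ -0.29899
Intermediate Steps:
(2215 - 15261)/(22642 + 20991) = -13046/43633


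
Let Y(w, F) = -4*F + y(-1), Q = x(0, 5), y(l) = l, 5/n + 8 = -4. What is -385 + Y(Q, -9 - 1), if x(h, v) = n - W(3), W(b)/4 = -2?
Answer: -346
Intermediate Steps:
n = -5/12 (n = 5/(-8 - 4) = 5/(-12) = 5*(-1/12) = -5/12 ≈ -0.41667)
W(b) = -8 (W(b) = 4*(-2) = -8)
x(h, v) = 91/12 (x(h, v) = -5/12 - 1*(-8) = -5/12 + 8 = 91/12)
Q = 91/12 ≈ 7.5833
Y(w, F) = -1 - 4*F (Y(w, F) = -4*F - 1 = -1 - 4*F)
-385 + Y(Q, -9 - 1) = -385 + (-1 - 4*(-9 - 1)) = -385 + (-1 - 4*(-10)) = -385 + (-1 + 40) = -385 + 39 = -346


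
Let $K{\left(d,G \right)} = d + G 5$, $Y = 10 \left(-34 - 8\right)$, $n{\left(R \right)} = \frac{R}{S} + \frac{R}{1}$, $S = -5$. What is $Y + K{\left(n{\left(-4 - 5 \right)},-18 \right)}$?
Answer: $- \frac{2586}{5} \approx -517.2$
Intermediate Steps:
$n{\left(R \right)} = \frac{4 R}{5}$ ($n{\left(R \right)} = \frac{R}{-5} + \frac{R}{1} = R \left(- \frac{1}{5}\right) + R 1 = - \frac{R}{5} + R = \frac{4 R}{5}$)
$Y = -420$ ($Y = 10 \left(-42\right) = -420$)
$K{\left(d,G \right)} = d + 5 G$
$Y + K{\left(n{\left(-4 - 5 \right)},-18 \right)} = -420 + \left(\frac{4 \left(-4 - 5\right)}{5} + 5 \left(-18\right)\right) = -420 - \left(90 - \frac{4 \left(-4 - 5\right)}{5}\right) = -420 + \left(\frac{4}{5} \left(-9\right) - 90\right) = -420 - \frac{486}{5} = - \frac{2586}{5}$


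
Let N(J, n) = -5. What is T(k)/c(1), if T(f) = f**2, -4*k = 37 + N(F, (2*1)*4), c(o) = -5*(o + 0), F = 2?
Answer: -64/5 ≈ -12.800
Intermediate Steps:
c(o) = -5*o
k = -8 (k = -(37 - 5)/4 = -1/4*32 = -8)
T(k)/c(1) = (-8)**2/((-5*1)) = 64/(-5) = 64*(-1/5) = -64/5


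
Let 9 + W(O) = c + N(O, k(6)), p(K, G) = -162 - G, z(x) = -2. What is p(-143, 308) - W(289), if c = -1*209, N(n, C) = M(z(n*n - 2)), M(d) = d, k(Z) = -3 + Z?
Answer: -250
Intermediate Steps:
N(n, C) = -2
c = -209
W(O) = -220 (W(O) = -9 + (-209 - 2) = -9 - 211 = -220)
p(-143, 308) - W(289) = (-162 - 1*308) - 1*(-220) = (-162 - 308) + 220 = -470 + 220 = -250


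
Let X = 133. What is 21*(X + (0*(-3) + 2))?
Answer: 2835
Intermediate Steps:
21*(X + (0*(-3) + 2)) = 21*(133 + (0*(-3) + 2)) = 21*(133 + (0 + 2)) = 21*(133 + 2) = 21*135 = 2835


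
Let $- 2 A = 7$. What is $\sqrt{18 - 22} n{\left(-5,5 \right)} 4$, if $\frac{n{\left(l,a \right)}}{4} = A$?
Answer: $- 112 i \approx - 112.0 i$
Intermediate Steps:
$A = - \frac{7}{2}$ ($A = \left(- \frac{1}{2}\right) 7 = - \frac{7}{2} \approx -3.5$)
$n{\left(l,a \right)} = -14$ ($n{\left(l,a \right)} = 4 \left(- \frac{7}{2}\right) = -14$)
$\sqrt{18 - 22} n{\left(-5,5 \right)} 4 = \sqrt{18 - 22} \left(-14\right) 4 = \sqrt{-4} \left(-14\right) 4 = 2 i \left(-14\right) 4 = - 28 i 4 = - 112 i$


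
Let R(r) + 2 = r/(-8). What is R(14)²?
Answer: 225/16 ≈ 14.063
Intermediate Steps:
R(r) = -2 - r/8 (R(r) = -2 + r/(-8) = -2 + r*(-⅛) = -2 - r/8)
R(14)² = (-2 - ⅛*14)² = (-2 - 7/4)² = (-15/4)² = 225/16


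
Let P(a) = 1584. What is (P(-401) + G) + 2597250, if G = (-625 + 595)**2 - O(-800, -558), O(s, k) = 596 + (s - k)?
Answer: 2599380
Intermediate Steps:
O(s, k) = 596 + s - k
G = 546 (G = (-625 + 595)**2 - (596 - 800 - 1*(-558)) = (-30)**2 - (596 - 800 + 558) = 900 - 1*354 = 900 - 354 = 546)
(P(-401) + G) + 2597250 = (1584 + 546) + 2597250 = 2130 + 2597250 = 2599380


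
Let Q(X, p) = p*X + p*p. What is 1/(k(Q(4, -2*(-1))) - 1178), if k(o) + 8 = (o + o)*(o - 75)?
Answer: -1/2698 ≈ -0.00037064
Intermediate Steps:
Q(X, p) = p² + X*p (Q(X, p) = X*p + p² = p² + X*p)
k(o) = -8 + 2*o*(-75 + o) (k(o) = -8 + (o + o)*(o - 75) = -8 + (2*o)*(-75 + o) = -8 + 2*o*(-75 + o))
1/(k(Q(4, -2*(-1))) - 1178) = 1/((-8 - 150*(-2*(-1))*(4 - 2*(-1)) + 2*((-2*(-1))*(4 - 2*(-1)))²) - 1178) = 1/((-8 - 300*(4 + 2) + 2*(2*(4 + 2))²) - 1178) = 1/((-8 - 300*6 + 2*(2*6)²) - 1178) = 1/((-8 - 150*12 + 2*12²) - 1178) = 1/((-8 - 1800 + 2*144) - 1178) = 1/((-8 - 1800 + 288) - 1178) = 1/(-1520 - 1178) = 1/(-2698) = -1/2698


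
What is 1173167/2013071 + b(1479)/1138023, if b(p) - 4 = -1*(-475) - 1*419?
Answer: 445070604367/763640366211 ≈ 0.58283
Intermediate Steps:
b(p) = 60 (b(p) = 4 + (-1*(-475) - 1*419) = 4 + (475 - 419) = 4 + 56 = 60)
1173167/2013071 + b(1479)/1138023 = 1173167/2013071 + 60/1138023 = 1173167*(1/2013071) + 60*(1/1138023) = 1173167/2013071 + 20/379341 = 445070604367/763640366211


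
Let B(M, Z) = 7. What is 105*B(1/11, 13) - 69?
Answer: 666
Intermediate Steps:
105*B(1/11, 13) - 69 = 105*7 - 69 = 735 - 69 = 666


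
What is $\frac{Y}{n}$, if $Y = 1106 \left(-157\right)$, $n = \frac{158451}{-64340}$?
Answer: $\frac{11172126280}{158451} \approx 70508.0$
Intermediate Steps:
$n = - \frac{158451}{64340}$ ($n = 158451 \left(- \frac{1}{64340}\right) = - \frac{158451}{64340} \approx -2.4627$)
$Y = -173642$
$\frac{Y}{n} = - \frac{173642}{- \frac{158451}{64340}} = \left(-173642\right) \left(- \frac{64340}{158451}\right) = \frac{11172126280}{158451}$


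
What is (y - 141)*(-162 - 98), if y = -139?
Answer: 72800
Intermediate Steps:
(y - 141)*(-162 - 98) = (-139 - 141)*(-162 - 98) = -280*(-260) = 72800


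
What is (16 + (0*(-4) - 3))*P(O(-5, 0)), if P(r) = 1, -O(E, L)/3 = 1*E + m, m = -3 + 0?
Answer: 13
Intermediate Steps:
m = -3
O(E, L) = 9 - 3*E (O(E, L) = -3*(1*E - 3) = -3*(E - 3) = -3*(-3 + E) = 9 - 3*E)
(16 + (0*(-4) - 3))*P(O(-5, 0)) = (16 + (0*(-4) - 3))*1 = (16 + (0 - 3))*1 = (16 - 3)*1 = 13*1 = 13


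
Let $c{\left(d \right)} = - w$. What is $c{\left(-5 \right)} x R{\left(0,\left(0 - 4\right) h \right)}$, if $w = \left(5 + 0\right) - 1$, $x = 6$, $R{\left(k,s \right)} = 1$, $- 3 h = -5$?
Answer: $-24$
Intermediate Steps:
$h = \frac{5}{3}$ ($h = \left(- \frac{1}{3}\right) \left(-5\right) = \frac{5}{3} \approx 1.6667$)
$w = 4$ ($w = 5 - 1 = 4$)
$c{\left(d \right)} = -4$ ($c{\left(d \right)} = \left(-1\right) 4 = -4$)
$c{\left(-5 \right)} x R{\left(0,\left(0 - 4\right) h \right)} = \left(-4\right) 6 \cdot 1 = \left(-24\right) 1 = -24$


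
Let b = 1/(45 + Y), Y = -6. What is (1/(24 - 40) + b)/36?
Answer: -23/22464 ≈ -0.0010239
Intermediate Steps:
b = 1/39 (b = 1/(45 - 6) = 1/39 ≈ 0.025641)
(1/(24 - 40) + b)/36 = (1/(24 - 40) + 1/39)/36 = (1/(-16) + 1/39)/36 = (-1/16 + 1/39)/36 = (1/36)*(-23/624) = -23/22464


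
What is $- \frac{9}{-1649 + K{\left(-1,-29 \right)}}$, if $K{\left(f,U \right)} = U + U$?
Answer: $\frac{3}{569} \approx 0.0052724$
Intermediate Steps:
$K{\left(f,U \right)} = 2 U$
$- \frac{9}{-1649 + K{\left(-1,-29 \right)}} = - \frac{9}{-1649 + 2 \left(-29\right)} = - \frac{9}{-1649 - 58} = - \frac{9}{-1707} = - \frac{9 \left(-1\right)}{1707} = \left(-1\right) \left(- \frac{3}{569}\right) = \frac{3}{569}$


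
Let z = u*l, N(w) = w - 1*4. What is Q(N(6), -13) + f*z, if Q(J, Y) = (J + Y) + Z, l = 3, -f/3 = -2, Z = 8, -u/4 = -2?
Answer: 141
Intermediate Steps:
u = 8 (u = -4*(-2) = 8)
f = 6 (f = -3*(-2) = 6)
N(w) = -4 + w (N(w) = w - 4 = -4 + w)
z = 24 (z = 8*3 = 24)
Q(J, Y) = 8 + J + Y (Q(J, Y) = (J + Y) + 8 = 8 + J + Y)
Q(N(6), -13) + f*z = (8 + (-4 + 6) - 13) + 6*24 = (8 + 2 - 13) + 144 = -3 + 144 = 141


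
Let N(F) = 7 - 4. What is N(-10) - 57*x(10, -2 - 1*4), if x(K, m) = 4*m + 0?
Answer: 1371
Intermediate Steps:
x(K, m) = 4*m
N(F) = 3
N(-10) - 57*x(10, -2 - 1*4) = 3 - 228*(-2 - 1*4) = 3 - 228*(-2 - 4) = 3 - 228*(-6) = 3 - 57*(-24) = 3 + 1368 = 1371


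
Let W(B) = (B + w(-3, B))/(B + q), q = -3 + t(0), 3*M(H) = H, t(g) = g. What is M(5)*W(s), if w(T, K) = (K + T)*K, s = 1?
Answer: 5/6 ≈ 0.83333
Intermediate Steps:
M(H) = H/3
q = -3 (q = -3 + 0 = -3)
w(T, K) = K*(K + T)
W(B) = (B + B*(-3 + B))/(-3 + B) (W(B) = (B + B*(B - 3))/(B - 3) = (B + B*(-3 + B))/(-3 + B))
M(5)*W(s) = ((1/3)*5)*(1*(-2 + 1)/(-3 + 1)) = 5*(1*(-1)/(-2))/3 = 5*(1*(-1/2)*(-1))/3 = (5/3)*(1/2) = 5/6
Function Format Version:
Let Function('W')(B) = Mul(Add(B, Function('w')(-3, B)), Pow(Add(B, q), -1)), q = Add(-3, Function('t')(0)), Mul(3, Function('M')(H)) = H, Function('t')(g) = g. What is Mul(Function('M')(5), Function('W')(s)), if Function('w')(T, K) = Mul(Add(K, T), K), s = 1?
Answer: Rational(5, 6) ≈ 0.83333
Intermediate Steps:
Function('M')(H) = Mul(Rational(1, 3), H)
q = -3 (q = Add(-3, 0) = -3)
Function('w')(T, K) = Mul(K, Add(K, T))
Function('W')(B) = Mul(Pow(Add(-3, B), -1), Add(B, Mul(B, Add(-3, B)))) (Function('W')(B) = Mul(Add(B, Mul(B, Add(B, -3))), Pow(Add(B, -3), -1)) = Mul(Add(B, Mul(B, Add(-3, B))), Pow(Add(-3, B), -1)) = Mul(Pow(Add(-3, B), -1), Add(B, Mul(B, Add(-3, B)))))
Mul(Function('M')(5), Function('W')(s)) = Mul(Mul(Rational(1, 3), 5), Mul(1, Pow(Add(-3, 1), -1), Add(-2, 1))) = Mul(Rational(5, 3), Mul(1, Pow(-2, -1), -1)) = Mul(Rational(5, 3), Mul(1, Rational(-1, 2), -1)) = Mul(Rational(5, 3), Rational(1, 2)) = Rational(5, 6)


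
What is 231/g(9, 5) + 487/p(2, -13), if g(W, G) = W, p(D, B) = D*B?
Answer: 541/78 ≈ 6.9359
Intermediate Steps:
p(D, B) = B*D
231/g(9, 5) + 487/p(2, -13) = 231/9 + 487/((-13*2)) = 231*(⅑) + 487/(-26) = 77/3 + 487*(-1/26) = 77/3 - 487/26 = 541/78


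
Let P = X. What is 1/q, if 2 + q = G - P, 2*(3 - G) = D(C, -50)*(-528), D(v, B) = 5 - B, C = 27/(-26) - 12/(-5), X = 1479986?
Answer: -1/1465465 ≈ -6.8238e-7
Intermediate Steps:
P = 1479986
C = 177/130 (C = 27*(-1/26) - 12*(-1/5) = -27/26 + 12/5 = 177/130 ≈ 1.3615)
G = 14523 (G = 3 - (5 - 1*(-50))*(-528)/2 = 3 - (5 + 50)*(-528)/2 = 3 - 55*(-528)/2 = 3 - 1/2*(-29040) = 3 + 14520 = 14523)
q = -1465465 (q = -2 + (14523 - 1*1479986) = -2 + (14523 - 1479986) = -2 - 1465463 = -1465465)
1/q = 1/(-1465465) = -1/1465465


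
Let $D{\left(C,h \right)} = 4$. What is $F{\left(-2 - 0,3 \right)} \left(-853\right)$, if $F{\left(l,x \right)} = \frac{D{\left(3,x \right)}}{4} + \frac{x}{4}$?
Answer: $- \frac{5971}{4} \approx -1492.8$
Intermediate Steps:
$F{\left(l,x \right)} = 1 + \frac{x}{4}$ ($F{\left(l,x \right)} = \frac{4}{4} + \frac{x}{4} = 4 \cdot \frac{1}{4} + x \frac{1}{4} = 1 + \frac{x}{4}$)
$F{\left(-2 - 0,3 \right)} \left(-853\right) = \left(1 + \frac{1}{4} \cdot 3\right) \left(-853\right) = \left(1 + \frac{3}{4}\right) \left(-853\right) = \frac{7}{4} \left(-853\right) = - \frac{5971}{4}$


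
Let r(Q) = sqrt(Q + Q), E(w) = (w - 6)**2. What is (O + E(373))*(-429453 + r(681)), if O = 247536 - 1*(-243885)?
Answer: -268884817830 + 626110*sqrt(1362) ≈ -2.6886e+11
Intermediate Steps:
E(w) = (-6 + w)**2
O = 491421 (O = 247536 + 243885 = 491421)
r(Q) = sqrt(2)*sqrt(Q) (r(Q) = sqrt(2*Q) = sqrt(2)*sqrt(Q))
(O + E(373))*(-429453 + r(681)) = (491421 + (-6 + 373)**2)*(-429453 + sqrt(2)*sqrt(681)) = (491421 + 367**2)*(-429453 + sqrt(1362)) = (491421 + 134689)*(-429453 + sqrt(1362)) = 626110*(-429453 + sqrt(1362)) = -268884817830 + 626110*sqrt(1362)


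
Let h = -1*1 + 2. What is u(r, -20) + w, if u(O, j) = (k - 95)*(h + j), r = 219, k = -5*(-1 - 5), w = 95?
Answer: 1330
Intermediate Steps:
k = 30 (k = -5*(-6) = 30)
h = 1 (h = -1 + 2 = 1)
u(O, j) = -65 - 65*j (u(O, j) = (30 - 95)*(1 + j) = -65*(1 + j) = -65 - 65*j)
u(r, -20) + w = (-65 - 65*(-20)) + 95 = (-65 + 1300) + 95 = 1235 + 95 = 1330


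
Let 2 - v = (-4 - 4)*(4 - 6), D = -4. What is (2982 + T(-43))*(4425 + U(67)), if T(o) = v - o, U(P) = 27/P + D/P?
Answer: 892755478/67 ≈ 1.3325e+7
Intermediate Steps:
v = -14 (v = 2 - (-4 - 4)*(4 - 6) = 2 - (-8)*(-2) = 2 - 1*16 = 2 - 16 = -14)
U(P) = 23/P (U(P) = 27/P - 4/P = 23/P)
T(o) = -14 - o
(2982 + T(-43))*(4425 + U(67)) = (2982 + (-14 - 1*(-43)))*(4425 + 23/67) = (2982 + (-14 + 43))*(4425 + 23*(1/67)) = (2982 + 29)*(4425 + 23/67) = 3011*(296498/67) = 892755478/67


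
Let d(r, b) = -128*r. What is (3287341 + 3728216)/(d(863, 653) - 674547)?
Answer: -7015557/785011 ≈ -8.9369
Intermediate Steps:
(3287341 + 3728216)/(d(863, 653) - 674547) = (3287341 + 3728216)/(-128*863 - 674547) = 7015557/(-110464 - 674547) = 7015557/(-785011) = 7015557*(-1/785011) = -7015557/785011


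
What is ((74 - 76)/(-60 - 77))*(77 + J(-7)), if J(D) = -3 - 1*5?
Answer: 138/137 ≈ 1.0073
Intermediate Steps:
J(D) = -8 (J(D) = -3 - 5 = -8)
((74 - 76)/(-60 - 77))*(77 + J(-7)) = ((74 - 76)/(-60 - 77))*(77 - 8) = -2/(-137)*69 = -2*(-1/137)*69 = (2/137)*69 = 138/137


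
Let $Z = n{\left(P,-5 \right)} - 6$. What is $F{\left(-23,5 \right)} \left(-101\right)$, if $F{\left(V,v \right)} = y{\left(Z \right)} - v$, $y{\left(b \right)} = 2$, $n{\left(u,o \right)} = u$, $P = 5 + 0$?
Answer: $303$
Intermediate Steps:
$P = 5$
$Z = -1$ ($Z = 5 - 6 = -1$)
$F{\left(V,v \right)} = 2 - v$
$F{\left(-23,5 \right)} \left(-101\right) = \left(2 - 5\right) \left(-101\right) = \left(-3\right) \left(-101\right) = 303$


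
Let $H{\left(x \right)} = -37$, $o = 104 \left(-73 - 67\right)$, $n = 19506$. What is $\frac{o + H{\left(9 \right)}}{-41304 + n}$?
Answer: $\frac{14597}{21798} \approx 0.66965$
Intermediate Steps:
$o = -14560$ ($o = 104 \left(-140\right) = -14560$)
$\frac{o + H{\left(9 \right)}}{-41304 + n} = \frac{-14560 - 37}{-41304 + 19506} = - \frac{14597}{-21798} = \left(-14597\right) \left(- \frac{1}{21798}\right) = \frac{14597}{21798}$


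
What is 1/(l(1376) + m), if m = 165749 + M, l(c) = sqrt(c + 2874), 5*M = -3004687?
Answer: -5439855/2367361740557 - 125*sqrt(170)/4734723481114 ≈ -2.2982e-6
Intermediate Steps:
M = -3004687/5 (M = (1/5)*(-3004687) = -3004687/5 ≈ -6.0094e+5)
l(c) = sqrt(2874 + c)
m = -2175942/5 (m = 165749 - 3004687/5 = -2175942/5 ≈ -4.3519e+5)
1/(l(1376) + m) = 1/(sqrt(2874 + 1376) - 2175942/5) = 1/(sqrt(4250) - 2175942/5) = 1/(5*sqrt(170) - 2175942/5) = 1/(-2175942/5 + 5*sqrt(170))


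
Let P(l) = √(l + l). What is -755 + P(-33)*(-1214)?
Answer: -755 - 1214*I*√66 ≈ -755.0 - 9862.6*I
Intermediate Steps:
P(l) = √2*√l (P(l) = √(2*l) = √2*√l)
-755 + P(-33)*(-1214) = -755 + (√2*√(-33))*(-1214) = -755 + (√2*(I*√33))*(-1214) = -755 + (I*√66)*(-1214) = -755 - 1214*I*√66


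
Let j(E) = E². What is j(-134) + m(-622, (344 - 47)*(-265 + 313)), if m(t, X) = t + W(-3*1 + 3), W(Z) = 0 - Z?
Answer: 17334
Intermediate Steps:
W(Z) = -Z
m(t, X) = t (m(t, X) = t - (-3*1 + 3) = t - (-3 + 3) = t - 1*0 = t + 0 = t)
j(-134) + m(-622, (344 - 47)*(-265 + 313)) = (-134)² - 622 = 17956 - 622 = 17334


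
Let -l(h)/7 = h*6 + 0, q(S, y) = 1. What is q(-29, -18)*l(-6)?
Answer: 252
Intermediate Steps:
l(h) = -42*h (l(h) = -7*(h*6 + 0) = -7*(6*h + 0) = -42*h)
q(-29, -18)*l(-6) = 1*(-42*(-6)) = 1*252 = 252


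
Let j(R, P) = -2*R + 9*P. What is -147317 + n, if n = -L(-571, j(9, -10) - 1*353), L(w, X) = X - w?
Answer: -147427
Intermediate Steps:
n = -110 (n = -(((-2*9 + 9*(-10)) - 1*353) - 1*(-571)) = -(((-18 - 90) - 353) + 571) = -((-108 - 353) + 571) = -(-461 + 571) = -1*110 = -110)
-147317 + n = -147317 - 110 = -147427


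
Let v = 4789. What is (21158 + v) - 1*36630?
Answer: -10683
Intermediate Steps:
(21158 + v) - 1*36630 = (21158 + 4789) - 1*36630 = 25947 - 36630 = -10683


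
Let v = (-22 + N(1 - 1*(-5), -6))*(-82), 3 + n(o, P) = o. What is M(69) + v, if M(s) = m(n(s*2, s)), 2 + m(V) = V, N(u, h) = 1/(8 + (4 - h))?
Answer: 17392/9 ≈ 1932.4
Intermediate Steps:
n(o, P) = -3 + o
N(u, h) = 1/(12 - h)
v = 16195/9 (v = (-22 - 1/(-12 - 6))*(-82) = (-22 - 1/(-18))*(-82) = (-22 - 1*(-1/18))*(-82) = (-22 + 1/18)*(-82) = -395/18*(-82) = 16195/9 ≈ 1799.4)
m(V) = -2 + V
M(s) = -5 + 2*s (M(s) = -2 + (-3 + s*2) = -2 + (-3 + 2*s) = -5 + 2*s)
M(69) + v = (-5 + 2*69) + 16195/9 = (-5 + 138) + 16195/9 = 133 + 16195/9 = 17392/9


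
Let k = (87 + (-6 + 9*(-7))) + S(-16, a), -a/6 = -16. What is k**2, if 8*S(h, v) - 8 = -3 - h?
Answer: 27225/64 ≈ 425.39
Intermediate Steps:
a = 96 (a = -6*(-16) = 96)
S(h, v) = 5/8 - h/8 (S(h, v) = 1 + (-3 - h)/8 = 1 + (-3/8 - h/8) = 5/8 - h/8)
k = 165/8 (k = (87 + (-6 + 9*(-7))) + (5/8 - 1/8*(-16)) = (87 + (-6 - 63)) + (5/8 + 2) = (87 - 69) + 21/8 = 18 + 21/8 = 165/8 ≈ 20.625)
k**2 = (165/8)**2 = 27225/64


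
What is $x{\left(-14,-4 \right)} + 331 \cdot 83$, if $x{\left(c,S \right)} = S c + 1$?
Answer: $27530$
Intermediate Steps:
$x{\left(c,S \right)} = 1 + S c$
$x{\left(-14,-4 \right)} + 331 \cdot 83 = \left(1 - -56\right) + 331 \cdot 83 = \left(1 + 56\right) + 27473 = 57 + 27473 = 27530$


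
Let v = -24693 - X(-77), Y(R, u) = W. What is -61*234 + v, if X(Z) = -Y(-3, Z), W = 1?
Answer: -38966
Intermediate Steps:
Y(R, u) = 1
X(Z) = -1 (X(Z) = -1*1 = -1)
v = -24692 (v = -24693 - 1*(-1) = -24693 + 1 = -24692)
-61*234 + v = -61*234 - 24692 = -14274 - 24692 = -38966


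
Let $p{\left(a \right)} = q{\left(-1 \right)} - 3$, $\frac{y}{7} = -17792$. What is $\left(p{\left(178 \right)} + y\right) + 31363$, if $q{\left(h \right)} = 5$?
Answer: $-93179$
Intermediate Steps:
$y = -124544$ ($y = 7 \left(-17792\right) = -124544$)
$p{\left(a \right)} = 2$ ($p{\left(a \right)} = 5 - 3 = 2$)
$\left(p{\left(178 \right)} + y\right) + 31363 = \left(2 - 124544\right) + 31363 = -124542 + 31363 = -93179$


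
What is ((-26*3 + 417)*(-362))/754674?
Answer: -20453/125779 ≈ -0.16261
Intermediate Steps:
((-26*3 + 417)*(-362))/754674 = ((-78 + 417)*(-362))*(1/754674) = (339*(-362))*(1/754674) = -122718*1/754674 = -20453/125779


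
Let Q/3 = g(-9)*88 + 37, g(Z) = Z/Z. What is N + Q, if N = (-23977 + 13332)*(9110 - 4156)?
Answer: -52734955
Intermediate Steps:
g(Z) = 1
N = -52735330 (N = -10645*4954 = -52735330)
Q = 375 (Q = 3*(1*88 + 37) = 3*(88 + 37) = 3*125 = 375)
N + Q = -52735330 + 375 = -52734955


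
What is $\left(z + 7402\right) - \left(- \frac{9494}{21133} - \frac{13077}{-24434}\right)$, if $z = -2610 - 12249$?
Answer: $- \frac{3850568654799}{516363722} \approx -7457.1$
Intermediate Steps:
$z = -14859$
$\left(z + 7402\right) - \left(- \frac{9494}{21133} - \frac{13077}{-24434}\right) = \left(-14859 + 7402\right) - \left(- \frac{9494}{21133} - \frac{13077}{-24434}\right) = -7457 - \left(\left(-9494\right) \frac{1}{21133} - - \frac{13077}{24434}\right) = -7457 - \left(- \frac{9494}{21133} + \frac{13077}{24434}\right) = -7457 - \frac{44379845}{516363722} = - \frac{3850568654799}{516363722}$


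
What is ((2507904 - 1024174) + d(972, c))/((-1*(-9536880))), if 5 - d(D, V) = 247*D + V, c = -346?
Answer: 1243997/9536880 ≈ 0.13044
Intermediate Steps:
d(D, V) = 5 - V - 247*D (d(D, V) = 5 - (247*D + V) = 5 - (V + 247*D) = 5 + (-V - 247*D) = 5 - V - 247*D)
((2507904 - 1024174) + d(972, c))/((-1*(-9536880))) = ((2507904 - 1024174) + (5 - 1*(-346) - 247*972))/((-1*(-9536880))) = (1483730 + (5 + 346 - 240084))/9536880 = (1483730 - 239733)*(1/9536880) = 1243997*(1/9536880) = 1243997/9536880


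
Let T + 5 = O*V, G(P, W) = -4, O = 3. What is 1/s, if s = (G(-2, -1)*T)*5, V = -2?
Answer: 1/220 ≈ 0.0045455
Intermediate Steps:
T = -11 (T = -5 + 3*(-2) = -5 - 6 = -11)
s = 220 (s = -4*(-11)*5 = 44*5 = 220)
1/s = 1/220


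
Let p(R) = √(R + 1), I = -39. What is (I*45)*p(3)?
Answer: -3510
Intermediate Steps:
p(R) = √(1 + R)
(I*45)*p(3) = (-39*45)*√(1 + 3) = -1755*√4 = -1755*2 = -3510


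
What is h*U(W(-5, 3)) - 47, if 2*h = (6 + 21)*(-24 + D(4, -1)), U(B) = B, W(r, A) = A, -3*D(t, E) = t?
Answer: -1073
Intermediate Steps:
D(t, E) = -t/3
h = -342 (h = ((6 + 21)*(-24 - ⅓*4))/2 = (27*(-24 - 4/3))/2 = (27*(-76/3))/2 = (½)*(-684) = -342)
h*U(W(-5, 3)) - 47 = -342*3 - 47 = -1026 - 47 = -1073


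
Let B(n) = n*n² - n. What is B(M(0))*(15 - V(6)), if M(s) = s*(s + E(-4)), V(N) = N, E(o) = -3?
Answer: 0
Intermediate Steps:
M(s) = s*(-3 + s) (M(s) = s*(s - 3) = s*(-3 + s))
B(n) = n³ - n
B(M(0))*(15 - V(6)) = ((0*(-3 + 0))³ - 0*(-3 + 0))*(15 - 1*6) = ((0*(-3))³ - 0*(-3))*(15 - 6) = (0³ - 1*0)*9 = (0 + 0)*9 = 0*9 = 0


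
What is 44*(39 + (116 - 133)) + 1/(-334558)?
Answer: 323852143/334558 ≈ 968.00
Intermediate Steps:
44*(39 + (116 - 133)) + 1/(-334558) = 44*(39 - 17) - 1/334558 = 44*22 - 1/334558 = 968 - 1/334558 = 323852143/334558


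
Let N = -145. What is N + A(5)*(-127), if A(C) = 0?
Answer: -145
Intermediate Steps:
N + A(5)*(-127) = -145 + 0*(-127) = -145 + 0 = -145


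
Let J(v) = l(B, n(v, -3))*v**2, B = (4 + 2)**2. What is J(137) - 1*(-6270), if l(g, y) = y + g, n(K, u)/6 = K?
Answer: 16110072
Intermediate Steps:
n(K, u) = 6*K
B = 36 (B = 6**2 = 36)
l(g, y) = g + y
J(v) = v**2*(36 + 6*v) (J(v) = (36 + 6*v)*v**2 = v**2*(36 + 6*v))
J(137) - 1*(-6270) = 6*137**2*(6 + 137) - 1*(-6270) = 6*18769*143 + 6270 = 16103802 + 6270 = 16110072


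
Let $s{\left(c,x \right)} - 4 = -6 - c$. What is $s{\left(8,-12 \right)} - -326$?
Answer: $316$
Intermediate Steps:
$s{\left(c,x \right)} = -2 - c$ ($s{\left(c,x \right)} = 4 - \left(6 + c\right) = -2 - c$)
$s{\left(8,-12 \right)} - -326 = \left(-2 - 8\right) - -326 = \left(-2 - 8\right) + 326 = -10 + 326 = 316$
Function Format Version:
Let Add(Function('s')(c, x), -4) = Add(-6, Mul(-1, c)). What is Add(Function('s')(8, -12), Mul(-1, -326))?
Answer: 316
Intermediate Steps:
Function('s')(c, x) = Add(-2, Mul(-1, c)) (Function('s')(c, x) = Add(4, Add(-6, Mul(-1, c))) = Add(-2, Mul(-1, c)))
Add(Function('s')(8, -12), Mul(-1, -326)) = Add(Add(-2, Mul(-1, 8)), Mul(-1, -326)) = Add(Add(-2, -8), 326) = Add(-10, 326) = 316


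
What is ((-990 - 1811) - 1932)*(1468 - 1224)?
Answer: -1154852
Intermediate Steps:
((-990 - 1811) - 1932)*(1468 - 1224) = (-2801 - 1932)*244 = -4733*244 = -1154852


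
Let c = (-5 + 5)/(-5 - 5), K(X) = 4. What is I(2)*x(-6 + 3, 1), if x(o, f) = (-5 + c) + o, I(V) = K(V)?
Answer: -32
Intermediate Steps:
I(V) = 4
c = 0 (c = 0/(-10) = 0*(-⅒) = 0)
x(o, f) = -5 + o (x(o, f) = (-5 + 0) + o = -5 + o)
I(2)*x(-6 + 3, 1) = 4*(-5 + (-6 + 3)) = 4*(-5 - 3) = 4*(-8) = -32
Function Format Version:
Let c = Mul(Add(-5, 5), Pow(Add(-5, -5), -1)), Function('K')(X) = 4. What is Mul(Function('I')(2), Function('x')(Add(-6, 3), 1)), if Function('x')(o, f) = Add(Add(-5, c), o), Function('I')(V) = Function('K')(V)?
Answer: -32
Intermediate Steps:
Function('I')(V) = 4
c = 0 (c = Mul(0, Pow(-10, -1)) = Mul(0, Rational(-1, 10)) = 0)
Function('x')(o, f) = Add(-5, o) (Function('x')(o, f) = Add(Add(-5, 0), o) = Add(-5, o))
Mul(Function('I')(2), Function('x')(Add(-6, 3), 1)) = Mul(4, Add(-5, Add(-6, 3))) = Mul(4, Add(-5, -3)) = Mul(4, -8) = -32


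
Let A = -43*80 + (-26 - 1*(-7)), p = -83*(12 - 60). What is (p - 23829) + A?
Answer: -23304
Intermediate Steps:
p = 3984 (p = -83*(-48) = 3984)
A = -3459 (A = -3440 + (-26 + 7) = -3440 - 19 = -3459)
(p - 23829) + A = (3984 - 23829) - 3459 = -19845 - 3459 = -23304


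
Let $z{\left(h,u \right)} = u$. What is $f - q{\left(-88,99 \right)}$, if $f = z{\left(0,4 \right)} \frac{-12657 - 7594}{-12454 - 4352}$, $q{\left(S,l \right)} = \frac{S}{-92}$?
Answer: $\frac{746680}{193269} \approx 3.8634$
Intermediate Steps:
$q{\left(S,l \right)} = - \frac{S}{92}$ ($q{\left(S,l \right)} = S \left(- \frac{1}{92}\right) = - \frac{S}{92}$)
$f = \frac{40502}{8403}$ ($f = 4 \frac{-12657 - 7594}{-12454 - 4352} = 4 \left(- \frac{20251}{-16806}\right) = 4 \left(\left(-20251\right) \left(- \frac{1}{16806}\right)\right) = 4 \cdot \frac{20251}{16806} = \frac{40502}{8403} \approx 4.8199$)
$f - q{\left(-88,99 \right)} = \frac{40502}{8403} - \left(- \frac{1}{92}\right) \left(-88\right) = \frac{40502}{8403} - \frac{22}{23} = \frac{746680}{193269}$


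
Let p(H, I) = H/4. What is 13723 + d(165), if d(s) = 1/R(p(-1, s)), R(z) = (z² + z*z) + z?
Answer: 13715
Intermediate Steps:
p(H, I) = H/4 (p(H, I) = H*(¼) = H/4)
R(z) = z + 2*z² (R(z) = (z² + z²) + z = 2*z² + z = z + 2*z²)
d(s) = -8 (d(s) = 1/(((¼)*(-1))*(1 + 2*((¼)*(-1)))) = 1/(-(1 + 2*(-¼))/4) = 1/(-(1 - ½)/4) = 1/(-¼*½) = 1/(-⅛) = -8)
13723 + d(165) = 13723 - 8 = 13715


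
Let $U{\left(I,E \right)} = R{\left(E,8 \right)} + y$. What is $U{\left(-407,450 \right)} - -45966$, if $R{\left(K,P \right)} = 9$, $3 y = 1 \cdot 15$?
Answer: $45980$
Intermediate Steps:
$y = 5$ ($y = \frac{1 \cdot 15}{3} = \frac{1}{3} \cdot 15 = 5$)
$U{\left(I,E \right)} = 14$ ($U{\left(I,E \right)} = 9 + 5 = 14$)
$U{\left(-407,450 \right)} - -45966 = 14 - -45966 = 14 + 45966 = 45980$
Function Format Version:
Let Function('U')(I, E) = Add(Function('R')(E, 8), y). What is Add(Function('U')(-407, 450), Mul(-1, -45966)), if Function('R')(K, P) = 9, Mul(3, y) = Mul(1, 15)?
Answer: 45980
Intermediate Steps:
y = 5 (y = Mul(Rational(1, 3), Mul(1, 15)) = Mul(Rational(1, 3), 15) = 5)
Function('U')(I, E) = 14 (Function('U')(I, E) = Add(9, 5) = 14)
Add(Function('U')(-407, 450), Mul(-1, -45966)) = Add(14, Mul(-1, -45966)) = Add(14, 45966) = 45980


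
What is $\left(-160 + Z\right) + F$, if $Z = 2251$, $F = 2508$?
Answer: $4599$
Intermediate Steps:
$\left(-160 + Z\right) + F = \left(-160 + 2251\right) + 2508 = 2091 + 2508 = 4599$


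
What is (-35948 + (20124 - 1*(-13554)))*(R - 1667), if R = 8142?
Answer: -14698250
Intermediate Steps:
(-35948 + (20124 - 1*(-13554)))*(R - 1667) = (-35948 + (20124 - 1*(-13554)))*(8142 - 1667) = (-35948 + (20124 + 13554))*6475 = (-35948 + 33678)*6475 = -2270*6475 = -14698250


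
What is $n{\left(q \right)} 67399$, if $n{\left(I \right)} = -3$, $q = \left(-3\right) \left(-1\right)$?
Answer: $-202197$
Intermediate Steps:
$q = 3$
$n{\left(q \right)} 67399 = \left(-3\right) 67399 = -202197$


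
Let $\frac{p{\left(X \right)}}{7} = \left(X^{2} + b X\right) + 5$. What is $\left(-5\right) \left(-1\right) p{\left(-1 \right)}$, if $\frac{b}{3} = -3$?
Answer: $525$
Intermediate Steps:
$b = -9$ ($b = 3 \left(-3\right) = -9$)
$p{\left(X \right)} = 35 - 63 X + 7 X^{2}$ ($p{\left(X \right)} = 7 \left(\left(X^{2} - 9 X\right) + 5\right) = 7 \left(5 + X^{2} - 9 X\right) = 35 - 63 X + 7 X^{2}$)
$\left(-5\right) \left(-1\right) p{\left(-1 \right)} = \left(-5\right) \left(-1\right) \left(35 - -63 + 7 \left(-1\right)^{2}\right) = 5 \left(35 + 63 + 7 \cdot 1\right) = 5 \left(35 + 63 + 7\right) = 5 \cdot 105 = 525$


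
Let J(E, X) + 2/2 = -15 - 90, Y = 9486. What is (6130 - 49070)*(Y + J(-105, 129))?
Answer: -402777200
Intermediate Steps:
J(E, X) = -106 (J(E, X) = -1 + (-15 - 90) = -1 - 105 = -106)
(6130 - 49070)*(Y + J(-105, 129)) = (6130 - 49070)*(9486 - 106) = -42940*9380 = -402777200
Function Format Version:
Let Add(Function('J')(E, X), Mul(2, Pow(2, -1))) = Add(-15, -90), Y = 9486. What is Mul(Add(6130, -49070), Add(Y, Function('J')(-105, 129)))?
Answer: -402777200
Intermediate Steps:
Function('J')(E, X) = -106 (Function('J')(E, X) = Add(-1, Add(-15, -90)) = Add(-1, -105) = -106)
Mul(Add(6130, -49070), Add(Y, Function('J')(-105, 129))) = Mul(Add(6130, -49070), Add(9486, -106)) = Mul(-42940, 9380) = -402777200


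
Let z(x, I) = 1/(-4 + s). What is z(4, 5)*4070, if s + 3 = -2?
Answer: -4070/9 ≈ -452.22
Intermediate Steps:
s = -5 (s = -3 - 2 = -5)
z(x, I) = -⅑ (z(x, I) = 1/(-4 - 5) = 1/(-9) = -⅑)
z(4, 5)*4070 = -⅑*4070 = -4070/9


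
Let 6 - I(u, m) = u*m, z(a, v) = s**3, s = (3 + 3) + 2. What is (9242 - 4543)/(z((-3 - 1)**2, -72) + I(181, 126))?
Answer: -4699/22288 ≈ -0.21083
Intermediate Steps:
s = 8 (s = 6 + 2 = 8)
z(a, v) = 512 (z(a, v) = 8**3 = 512)
I(u, m) = 6 - m*u (I(u, m) = 6 - u*m = 6 - m*u)
(9242 - 4543)/(z((-3 - 1)**2, -72) + I(181, 126)) = (9242 - 4543)/(512 + (6 - 1*126*181)) = 4699/(512 + (6 - 22806)) = 4699/(512 - 22800) = 4699/(-22288) = 4699*(-1/22288) = -4699/22288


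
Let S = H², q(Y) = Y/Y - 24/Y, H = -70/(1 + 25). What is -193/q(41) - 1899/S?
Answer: -15149252/20825 ≈ -727.46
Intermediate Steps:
H = -35/13 (H = -70/26 = -70*1/26 = -35/13 ≈ -2.6923)
q(Y) = 1 - 24/Y
S = 1225/169 (S = (-35/13)² = 1225/169 ≈ 7.2485)
-193/q(41) - 1899/S = -193*41/(-24 + 41) - 1899/1225/169 = -193/((1/41)*17) - 1899*169/1225 = -193/17/41 - 320931/1225 = -193*41/17 - 320931/1225 = -7913/17 - 320931/1225 = -15149252/20825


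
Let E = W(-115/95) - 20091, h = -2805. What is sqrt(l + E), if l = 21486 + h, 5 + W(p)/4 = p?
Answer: I*sqrt(517978)/19 ≈ 37.879*I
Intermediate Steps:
W(p) = -20 + 4*p
l = 18681 (l = 21486 - 2805 = 18681)
E = -382201/19 (E = (-20 + 4*(-115/95)) - 20091 = (-20 + 4*(-115*1/95)) - 20091 = (-20 + 4*(-23/19)) - 20091 = (-20 - 92/19) - 20091 = -472/19 - 20091 = -382201/19 ≈ -20116.)
sqrt(l + E) = sqrt(18681 - 382201/19) = sqrt(-27262/19) = I*sqrt(517978)/19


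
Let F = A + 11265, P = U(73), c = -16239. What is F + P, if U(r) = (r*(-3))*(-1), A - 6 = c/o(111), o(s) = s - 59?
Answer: 581241/52 ≈ 11178.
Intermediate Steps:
o(s) = -59 + s
A = -15927/52 (A = 6 - 16239/(-59 + 111) = 6 - 16239/52 = -15927/52 ≈ -306.29)
U(r) = 3*r (U(r) = -3*r*(-1) = 3*r)
P = 219 (P = 3*73 = 219)
F = 569853/52 (F = -15927/52 + 11265 = 569853/52 ≈ 10959.)
F + P = 569853/52 + 219 = 581241/52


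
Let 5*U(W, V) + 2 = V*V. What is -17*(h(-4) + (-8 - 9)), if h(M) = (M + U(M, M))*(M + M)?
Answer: 629/5 ≈ 125.80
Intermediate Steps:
U(W, V) = -⅖ + V²/5 (U(W, V) = -⅖ + (V*V)/5 = -⅖ + V²/5)
h(M) = 2*M*(-⅖ + M + M²/5) (h(M) = (M + (-⅖ + M²/5))*(M + M) = (-⅖ + M + M²/5)*(2*M) = 2*M*(-⅖ + M + M²/5))
-17*(h(-4) + (-8 - 9)) = -17*((⅖)*(-4)*(-2 + (-4)² + 5*(-4)) + (-8 - 9)) = -17*((⅖)*(-4)*(-2 + 16 - 20) - 17) = -17*((⅖)*(-4)*(-6) - 17) = -17*(48/5 - 17) = -17*(-37/5) = 629/5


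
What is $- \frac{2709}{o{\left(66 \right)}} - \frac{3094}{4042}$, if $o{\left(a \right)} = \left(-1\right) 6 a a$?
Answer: $- \frac{3884167}{5868984} \approx -0.66181$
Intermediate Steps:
$o{\left(a \right)} = - 6 a^{2}$ ($o{\left(a \right)} = - 6 a a = - 6 a^{2}$)
$- \frac{2709}{o{\left(66 \right)}} - \frac{3094}{4042} = - \frac{2709}{\left(-6\right) 66^{2}} - \frac{3094}{4042} = - \frac{2709}{\left(-6\right) 4356} - \frac{1547}{2021} = - \frac{2709}{-26136} - \frac{1547}{2021} = \left(-2709\right) \left(- \frac{1}{26136}\right) - \frac{1547}{2021} = \frac{301}{2904} - \frac{1547}{2021} = - \frac{3884167}{5868984}$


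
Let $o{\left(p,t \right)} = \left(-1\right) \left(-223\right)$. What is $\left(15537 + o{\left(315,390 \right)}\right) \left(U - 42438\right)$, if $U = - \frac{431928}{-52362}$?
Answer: $- \frac{1945227580960}{2909} \approx -6.6869 \cdot 10^{8}$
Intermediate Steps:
$o{\left(p,t \right)} = 223$
$U = \frac{23996}{2909}$ ($U = \left(-431928\right) \left(- \frac{1}{52362}\right) = \frac{23996}{2909} \approx 8.2489$)
$\left(15537 + o{\left(315,390 \right)}\right) \left(U - 42438\right) = \left(15537 + 223\right) \left(\frac{23996}{2909} - 42438\right) = 15760 \left(- \frac{123428146}{2909}\right) = - \frac{1945227580960}{2909}$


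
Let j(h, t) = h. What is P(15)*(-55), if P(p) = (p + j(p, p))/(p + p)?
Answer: -55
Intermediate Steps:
P(p) = 1 (P(p) = (p + p)/(p + p) = (2*p)/((2*p)) = (2*p)*(1/(2*p)) = 1)
P(15)*(-55) = 1*(-55) = -55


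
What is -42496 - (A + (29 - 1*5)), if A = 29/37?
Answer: -1573269/37 ≈ -42521.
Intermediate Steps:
A = 29/37 (A = 29*(1/37) = 29/37 ≈ 0.78378)
-42496 - (A + (29 - 1*5)) = -42496 - (29/37 + (29 - 1*5)) = -42496 - (29/37 + (29 - 5)) = -42496 - (29/37 + 24) = -42496 - 1*917/37 = -42496 - 917/37 = -1573269/37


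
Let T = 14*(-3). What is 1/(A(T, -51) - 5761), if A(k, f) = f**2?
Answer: -1/3160 ≈ -0.00031646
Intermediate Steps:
T = -42
1/(A(T, -51) - 5761) = 1/((-51)**2 - 5761) = 1/(2601 - 5761) = 1/(-3160) = -1/3160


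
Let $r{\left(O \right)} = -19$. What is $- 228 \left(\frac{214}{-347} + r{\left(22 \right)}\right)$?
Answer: $\frac{1551996}{347} \approx 4472.6$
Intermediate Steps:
$- 228 \left(\frac{214}{-347} + r{\left(22 \right)}\right) = - 228 \left(\frac{214}{-347} - 19\right) = - 228 \left(214 \left(- \frac{1}{347}\right) - 19\right) = - 228 \left(- \frac{214}{347} - 19\right) = \left(-228\right) \left(- \frac{6807}{347}\right) = \frac{1551996}{347}$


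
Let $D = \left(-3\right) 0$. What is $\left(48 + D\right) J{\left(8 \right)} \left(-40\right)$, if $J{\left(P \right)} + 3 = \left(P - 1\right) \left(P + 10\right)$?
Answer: $-236160$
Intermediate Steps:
$D = 0$
$J{\left(P \right)} = -3 + \left(-1 + P\right) \left(10 + P\right)$ ($J{\left(P \right)} = -3 + \left(P - 1\right) \left(P + 10\right) = -3 + \left(-1 + P\right) \left(10 + P\right)$)
$\left(48 + D\right) J{\left(8 \right)} \left(-40\right) = \left(48 + 0\right) \left(-13 + 8^{2} + 9 \cdot 8\right) \left(-40\right) = 48 \left(-13 + 64 + 72\right) \left(-40\right) = 48 \cdot 123 \left(-40\right) = 5904 \left(-40\right) = -236160$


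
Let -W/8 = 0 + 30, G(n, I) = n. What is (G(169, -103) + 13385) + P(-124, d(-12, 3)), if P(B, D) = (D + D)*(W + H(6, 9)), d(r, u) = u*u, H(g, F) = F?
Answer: 9396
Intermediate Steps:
W = -240 (W = -8*(0 + 30) = -8*30 = -240)
d(r, u) = u²
P(B, D) = -462*D (P(B, D) = (D + D)*(-240 + 9) = (2*D)*(-231) = -462*D)
(G(169, -103) + 13385) + P(-124, d(-12, 3)) = (169 + 13385) - 462*3² = 13554 - 462*9 = 13554 - 4158 = 9396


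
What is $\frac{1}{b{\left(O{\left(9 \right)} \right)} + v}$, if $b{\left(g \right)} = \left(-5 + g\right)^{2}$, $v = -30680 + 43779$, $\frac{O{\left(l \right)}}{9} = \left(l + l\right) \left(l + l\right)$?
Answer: $\frac{1}{8487020} \approx 1.1783 \cdot 10^{-7}$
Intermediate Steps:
$O{\left(l \right)} = 36 l^{2}$ ($O{\left(l \right)} = 9 \left(l + l\right) \left(l + l\right) = 9 \cdot 2 l 2 l = 9 \cdot 4 l^{2} = 36 l^{2}$)
$v = 13099$
$\frac{1}{b{\left(O{\left(9 \right)} \right)} + v} = \frac{1}{\left(-5 + 36 \cdot 9^{2}\right)^{2} + 13099} = \frac{1}{\left(-5 + 36 \cdot 81\right)^{2} + 13099} = \frac{1}{\left(-5 + 2916\right)^{2} + 13099} = \frac{1}{2911^{2} + 13099} = \frac{1}{8473921 + 13099} = \frac{1}{8487020}$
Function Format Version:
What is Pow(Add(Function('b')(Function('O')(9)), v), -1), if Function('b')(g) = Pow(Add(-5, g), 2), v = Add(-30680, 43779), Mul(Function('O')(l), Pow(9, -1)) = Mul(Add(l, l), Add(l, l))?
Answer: Rational(1, 8487020) ≈ 1.1783e-7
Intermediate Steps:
Function('O')(l) = Mul(36, Pow(l, 2)) (Function('O')(l) = Mul(9, Mul(Add(l, l), Add(l, l))) = Mul(9, Mul(Mul(2, l), Mul(2, l))) = Mul(9, Mul(4, Pow(l, 2))) = Mul(36, Pow(l, 2)))
v = 13099
Pow(Add(Function('b')(Function('O')(9)), v), -1) = Pow(Add(Pow(Add(-5, Mul(36, Pow(9, 2))), 2), 13099), -1) = Pow(Add(Pow(Add(-5, Mul(36, 81)), 2), 13099), -1) = Pow(Add(Pow(Add(-5, 2916), 2), 13099), -1) = Pow(Add(Pow(2911, 2), 13099), -1) = Pow(Add(8473921, 13099), -1) = Pow(8487020, -1) = Rational(1, 8487020)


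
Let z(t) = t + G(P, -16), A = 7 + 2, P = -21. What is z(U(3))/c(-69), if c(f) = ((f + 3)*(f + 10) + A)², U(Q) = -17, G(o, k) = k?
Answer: -11/5077803 ≈ -2.1663e-6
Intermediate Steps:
A = 9
c(f) = (9 + (3 + f)*(10 + f))² (c(f) = ((f + 3)*(f + 10) + 9)² = ((3 + f)*(10 + f) + 9)² = (9 + (3 + f)*(10 + f))²)
z(t) = -16 + t (z(t) = t - 16 = -16 + t)
z(U(3))/c(-69) = (-16 - 17)/((39 + (-69)² + 13*(-69))²) = -33/(39 + 4761 - 897)² = -33/(3903²) = -33/15233409 = -33*1/15233409 = -11/5077803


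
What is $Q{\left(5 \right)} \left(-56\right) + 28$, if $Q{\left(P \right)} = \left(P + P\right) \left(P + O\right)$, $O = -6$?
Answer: $588$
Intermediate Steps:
$Q{\left(P \right)} = 2 P \left(-6 + P\right)$ ($Q{\left(P \right)} = \left(P + P\right) \left(P - 6\right) = 2 P \left(-6 + P\right)$)
$Q{\left(5 \right)} \left(-56\right) + 28 = 2 \cdot 5 \left(-6 + 5\right) \left(-56\right) + 28 = 2 \cdot 5 \left(-1\right) \left(-56\right) + 28 = \left(-10\right) \left(-56\right) + 28 = 560 + 28 = 588$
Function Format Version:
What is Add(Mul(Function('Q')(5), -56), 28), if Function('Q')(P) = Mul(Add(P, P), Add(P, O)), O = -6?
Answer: 588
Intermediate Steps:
Function('Q')(P) = Mul(2, P, Add(-6, P)) (Function('Q')(P) = Mul(Add(P, P), Add(P, -6)) = Mul(Mul(2, P), Add(-6, P)) = Mul(2, P, Add(-6, P)))
Add(Mul(Function('Q')(5), -56), 28) = Add(Mul(Mul(2, 5, Add(-6, 5)), -56), 28) = Add(Mul(Mul(2, 5, -1), -56), 28) = Add(Mul(-10, -56), 28) = Add(560, 28) = 588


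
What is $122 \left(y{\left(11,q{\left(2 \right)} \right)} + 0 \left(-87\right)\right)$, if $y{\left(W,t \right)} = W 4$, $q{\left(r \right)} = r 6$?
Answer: $5368$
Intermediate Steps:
$q{\left(r \right)} = 6 r$
$y{\left(W,t \right)} = 4 W$
$122 \left(y{\left(11,q{\left(2 \right)} \right)} + 0 \left(-87\right)\right) = 122 \left(4 \cdot 11 + 0 \left(-87\right)\right) = 122 \left(44 + 0\right) = 122 \cdot 44 = 5368$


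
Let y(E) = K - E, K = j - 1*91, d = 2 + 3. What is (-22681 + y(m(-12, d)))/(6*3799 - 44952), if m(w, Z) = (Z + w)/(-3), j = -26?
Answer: 68401/66474 ≈ 1.0290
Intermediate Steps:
d = 5
K = -117 (K = -26 - 1*91 = -26 - 91 = -117)
m(w, Z) = -Z/3 - w/3 (m(w, Z) = (Z + w)*(-1/3) = -Z/3 - w/3)
y(E) = -117 - E
(-22681 + y(m(-12, d)))/(6*3799 - 44952) = (-22681 + (-117 - (-1/3*5 - 1/3*(-12))))/(6*3799 - 44952) = (-22681 + (-117 - (-5/3 + 4)))/(22794 - 44952) = (-22681 + (-117 - 1*7/3))/(-22158) = (-22681 + (-117 - 7/3))*(-1/22158) = (-22681 - 358/3)*(-1/22158) = -68401/3*(-1/22158) = 68401/66474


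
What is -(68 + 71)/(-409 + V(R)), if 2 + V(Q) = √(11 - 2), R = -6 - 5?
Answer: 139/408 ≈ 0.34069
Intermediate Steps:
R = -11
V(Q) = 1 (V(Q) = -2 + √(11 - 2) = -2 + √9 = -2 + 3 = 1)
-(68 + 71)/(-409 + V(R)) = -(68 + 71)/(-409 + 1) = -139/(-408) = -139*(-1)/408 = -1*(-139/408) = 139/408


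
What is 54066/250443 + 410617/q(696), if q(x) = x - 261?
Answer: 3809617483/4034915 ≈ 944.16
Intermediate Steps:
q(x) = -261 + x
54066/250443 + 410617/q(696) = 54066/250443 + 410617/(-261 + 696) = 54066*(1/250443) + 410617/435 = 18022/83481 + 410617*(1/435) = 18022/83481 + 410617/435 = 3809617483/4034915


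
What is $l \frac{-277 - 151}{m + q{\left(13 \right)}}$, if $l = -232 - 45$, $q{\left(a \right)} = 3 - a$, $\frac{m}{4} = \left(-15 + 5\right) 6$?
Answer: $- \frac{59278}{125} \approx -474.22$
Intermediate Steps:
$m = -240$ ($m = 4 \left(-15 + 5\right) 6 = 4 \left(\left(-10\right) 6\right) = 4 \left(-60\right) = -240$)
$l = -277$
$l \frac{-277 - 151}{m + q{\left(13 \right)}} = - 277 \frac{-277 - 151}{-240 + \left(3 - 13\right)} = - 277 \left(- \frac{428}{-240 + \left(3 - 13\right)}\right) = - 277 \left(- \frac{428}{-240 - 10}\right) = - 277 \left(- \frac{428}{-250}\right) = - 277 \left(\left(-428\right) \left(- \frac{1}{250}\right)\right) = \left(-277\right) \frac{214}{125} = - \frac{59278}{125}$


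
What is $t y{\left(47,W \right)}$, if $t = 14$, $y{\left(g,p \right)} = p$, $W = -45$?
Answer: $-630$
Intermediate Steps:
$t y{\left(47,W \right)} = 14 \left(-45\right) = -630$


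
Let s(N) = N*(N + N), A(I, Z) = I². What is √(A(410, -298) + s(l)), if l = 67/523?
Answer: √45980233878/523 ≈ 410.00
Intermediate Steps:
l = 67/523 (l = 67*(1/523) = 67/523 ≈ 0.12811)
s(N) = 2*N² (s(N) = N*(2*N) = 2*N²)
√(A(410, -298) + s(l)) = √(410² + 2*(67/523)²) = √(168100 + 2*(4489/273529)) = √(168100 + 8978/273529) = √(45980233878/273529) = √45980233878/523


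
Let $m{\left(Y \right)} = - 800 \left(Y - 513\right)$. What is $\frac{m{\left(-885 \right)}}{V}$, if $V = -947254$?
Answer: $- \frac{559200}{473627} \approx -1.1807$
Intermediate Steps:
$m{\left(Y \right)} = 410400 - 800 Y$ ($m{\left(Y \right)} = - 800 \left(-513 + Y\right) = 410400 - 800 Y$)
$\frac{m{\left(-885 \right)}}{V} = \frac{410400 - -708000}{-947254} = \left(410400 + 708000\right) \left(- \frac{1}{947254}\right) = 1118400 \left(- \frac{1}{947254}\right) = - \frac{559200}{473627}$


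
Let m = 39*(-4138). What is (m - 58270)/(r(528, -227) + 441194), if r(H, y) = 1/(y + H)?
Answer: -66115252/132799395 ≈ -0.49786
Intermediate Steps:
m = -161382
r(H, y) = 1/(H + y)
(m - 58270)/(r(528, -227) + 441194) = (-161382 - 58270)/(1/(528 - 227) + 441194) = -219652/(1/301 + 441194) = -219652/132799395/301 = -219652*301/132799395 = -66115252/132799395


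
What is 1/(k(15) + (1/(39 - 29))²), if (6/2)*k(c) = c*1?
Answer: 100/501 ≈ 0.19960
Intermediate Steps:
k(c) = c/3 (k(c) = (c*1)/3 = c/3)
1/(k(15) + (1/(39 - 29))²) = 1/((⅓)*15 + (1/(39 - 29))²) = 1/(5 + (1/10)²) = 1/(5 + (⅒)²) = 1/(5 + 1/100) = 1/(501/100) = 100/501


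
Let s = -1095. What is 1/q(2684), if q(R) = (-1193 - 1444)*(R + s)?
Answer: -1/4190193 ≈ -2.3865e-7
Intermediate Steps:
q(R) = 2887515 - 2637*R (q(R) = (-1193 - 1444)*(R - 1095) = -2637*(-1095 + R) = 2887515 - 2637*R)
1/q(2684) = 1/(2887515 - 2637*2684) = 1/(2887515 - 7077708) = 1/(-4190193) = -1/4190193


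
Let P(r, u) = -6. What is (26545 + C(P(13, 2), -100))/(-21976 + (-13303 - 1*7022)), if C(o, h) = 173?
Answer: -26718/42301 ≈ -0.63162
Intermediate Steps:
(26545 + C(P(13, 2), -100))/(-21976 + (-13303 - 1*7022)) = (26545 + 173)/(-21976 + (-13303 - 1*7022)) = 26718/(-21976 + (-13303 - 7022)) = 26718/(-21976 - 20325) = 26718/(-42301) = 26718*(-1/42301) = -26718/42301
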